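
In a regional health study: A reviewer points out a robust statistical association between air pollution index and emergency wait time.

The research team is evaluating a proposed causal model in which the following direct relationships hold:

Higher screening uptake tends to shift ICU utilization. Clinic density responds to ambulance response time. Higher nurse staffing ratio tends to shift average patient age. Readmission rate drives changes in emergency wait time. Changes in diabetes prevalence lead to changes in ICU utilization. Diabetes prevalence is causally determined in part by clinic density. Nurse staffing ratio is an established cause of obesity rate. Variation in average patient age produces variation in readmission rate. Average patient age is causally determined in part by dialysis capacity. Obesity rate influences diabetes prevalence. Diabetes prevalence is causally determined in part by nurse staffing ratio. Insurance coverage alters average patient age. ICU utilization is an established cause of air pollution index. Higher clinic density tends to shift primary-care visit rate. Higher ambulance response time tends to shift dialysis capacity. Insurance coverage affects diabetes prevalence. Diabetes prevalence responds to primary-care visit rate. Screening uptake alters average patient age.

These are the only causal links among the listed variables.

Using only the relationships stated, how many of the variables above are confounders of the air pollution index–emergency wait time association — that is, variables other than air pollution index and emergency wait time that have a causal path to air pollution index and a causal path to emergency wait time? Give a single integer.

4

The common causes are: ambulance response time (to air pollution index via ambulance response time → clinic density → diabetes prevalence → ICU utilization → air pollution index; to emergency wait time via ambulance response time → dialysis capacity → average patient age → readmission rate → emergency wait time); insurance coverage (to air pollution index via insurance coverage → diabetes prevalence → ICU utilization → air pollution index; to emergency wait time via insurance coverage → average patient age → readmission rate → emergency wait time); nurse staffing ratio (to air pollution index via nurse staffing ratio → diabetes prevalence → ICU utilization → air pollution index; to emergency wait time via nurse staffing ratio → average patient age → readmission rate → emergency wait time); screening uptake (to air pollution index via screening uptake → ICU utilization → air pollution index; to emergency wait time via screening uptake → average patient age → readmission rate → emergency wait time).
Every other variable lacks a causal path to at least one of air pollution index and emergency wait time.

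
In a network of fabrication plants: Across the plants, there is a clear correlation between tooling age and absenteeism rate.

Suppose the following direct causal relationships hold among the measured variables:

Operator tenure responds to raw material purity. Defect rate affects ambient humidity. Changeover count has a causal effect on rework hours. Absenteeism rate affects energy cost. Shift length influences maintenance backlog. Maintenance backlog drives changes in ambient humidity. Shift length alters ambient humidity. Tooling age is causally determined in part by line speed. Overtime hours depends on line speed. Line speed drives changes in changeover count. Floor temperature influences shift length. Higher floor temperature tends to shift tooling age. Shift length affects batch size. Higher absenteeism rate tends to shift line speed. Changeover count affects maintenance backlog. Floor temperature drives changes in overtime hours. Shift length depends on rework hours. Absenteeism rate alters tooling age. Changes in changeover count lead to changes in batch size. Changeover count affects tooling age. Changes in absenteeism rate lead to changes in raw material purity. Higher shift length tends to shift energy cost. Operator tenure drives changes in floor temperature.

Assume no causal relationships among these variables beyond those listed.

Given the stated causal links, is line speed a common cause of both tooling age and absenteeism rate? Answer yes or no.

no

Line speed has no stated causal path to absenteeism rate. A confounder must cause both variables, so line speed does not qualify.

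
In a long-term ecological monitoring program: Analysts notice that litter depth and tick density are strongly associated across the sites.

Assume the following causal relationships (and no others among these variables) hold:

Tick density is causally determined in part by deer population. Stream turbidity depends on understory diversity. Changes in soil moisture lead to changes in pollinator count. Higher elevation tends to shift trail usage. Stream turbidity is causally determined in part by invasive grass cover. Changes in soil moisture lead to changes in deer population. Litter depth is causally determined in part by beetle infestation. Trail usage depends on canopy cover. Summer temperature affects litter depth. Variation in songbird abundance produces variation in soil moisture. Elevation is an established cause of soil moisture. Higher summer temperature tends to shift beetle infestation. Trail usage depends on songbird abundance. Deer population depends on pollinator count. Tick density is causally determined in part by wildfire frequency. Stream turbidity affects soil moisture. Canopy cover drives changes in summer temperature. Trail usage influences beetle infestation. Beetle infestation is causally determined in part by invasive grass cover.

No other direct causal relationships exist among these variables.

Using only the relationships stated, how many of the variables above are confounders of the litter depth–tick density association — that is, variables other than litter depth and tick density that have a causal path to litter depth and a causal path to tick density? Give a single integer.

3

The common causes are: elevation (to litter depth via elevation → trail usage → beetle infestation → litter depth; to tick density via elevation → soil moisture → deer population → tick density); invasive grass cover (to litter depth via invasive grass cover → beetle infestation → litter depth; to tick density via invasive grass cover → stream turbidity → soil moisture → deer population → tick density); songbird abundance (to litter depth via songbird abundance → trail usage → beetle infestation → litter depth; to tick density via songbird abundance → soil moisture → deer population → tick density).
Every other variable lacks a causal path to at least one of litter depth and tick density.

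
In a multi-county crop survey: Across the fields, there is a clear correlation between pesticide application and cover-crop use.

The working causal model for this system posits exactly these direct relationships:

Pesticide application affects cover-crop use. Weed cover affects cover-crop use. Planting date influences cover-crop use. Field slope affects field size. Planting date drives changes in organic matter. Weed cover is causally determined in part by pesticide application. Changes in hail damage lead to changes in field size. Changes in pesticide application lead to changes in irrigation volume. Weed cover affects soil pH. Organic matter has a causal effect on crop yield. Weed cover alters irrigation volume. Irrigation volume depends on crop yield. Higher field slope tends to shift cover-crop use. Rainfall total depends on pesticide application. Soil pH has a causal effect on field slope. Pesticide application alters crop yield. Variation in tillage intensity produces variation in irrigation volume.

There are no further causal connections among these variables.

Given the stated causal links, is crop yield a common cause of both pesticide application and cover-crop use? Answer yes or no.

Crop yield has no stated causal path to either pesticide application or cover-crop use. A confounder must cause both variables, so crop yield does not qualify.

no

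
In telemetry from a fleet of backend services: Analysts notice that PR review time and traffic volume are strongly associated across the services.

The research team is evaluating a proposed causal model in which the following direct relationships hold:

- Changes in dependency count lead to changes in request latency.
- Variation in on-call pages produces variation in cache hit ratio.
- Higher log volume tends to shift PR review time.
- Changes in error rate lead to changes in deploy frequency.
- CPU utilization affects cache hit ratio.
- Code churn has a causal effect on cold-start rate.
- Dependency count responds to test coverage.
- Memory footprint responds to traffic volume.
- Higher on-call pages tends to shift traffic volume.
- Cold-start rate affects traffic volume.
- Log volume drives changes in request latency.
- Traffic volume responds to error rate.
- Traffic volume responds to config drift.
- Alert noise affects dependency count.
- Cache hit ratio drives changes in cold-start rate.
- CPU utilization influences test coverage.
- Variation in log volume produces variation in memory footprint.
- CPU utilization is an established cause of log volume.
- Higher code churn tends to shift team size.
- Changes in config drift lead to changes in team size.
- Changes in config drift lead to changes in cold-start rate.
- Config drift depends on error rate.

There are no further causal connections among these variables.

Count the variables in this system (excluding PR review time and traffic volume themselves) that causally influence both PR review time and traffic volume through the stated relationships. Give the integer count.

The common causes are: CPU utilization (to PR review time via CPU utilization → log volume → PR review time; to traffic volume via CPU utilization → cache hit ratio → cold-start rate → traffic volume).
Every other variable lacks a causal path to at least one of PR review time and traffic volume.

1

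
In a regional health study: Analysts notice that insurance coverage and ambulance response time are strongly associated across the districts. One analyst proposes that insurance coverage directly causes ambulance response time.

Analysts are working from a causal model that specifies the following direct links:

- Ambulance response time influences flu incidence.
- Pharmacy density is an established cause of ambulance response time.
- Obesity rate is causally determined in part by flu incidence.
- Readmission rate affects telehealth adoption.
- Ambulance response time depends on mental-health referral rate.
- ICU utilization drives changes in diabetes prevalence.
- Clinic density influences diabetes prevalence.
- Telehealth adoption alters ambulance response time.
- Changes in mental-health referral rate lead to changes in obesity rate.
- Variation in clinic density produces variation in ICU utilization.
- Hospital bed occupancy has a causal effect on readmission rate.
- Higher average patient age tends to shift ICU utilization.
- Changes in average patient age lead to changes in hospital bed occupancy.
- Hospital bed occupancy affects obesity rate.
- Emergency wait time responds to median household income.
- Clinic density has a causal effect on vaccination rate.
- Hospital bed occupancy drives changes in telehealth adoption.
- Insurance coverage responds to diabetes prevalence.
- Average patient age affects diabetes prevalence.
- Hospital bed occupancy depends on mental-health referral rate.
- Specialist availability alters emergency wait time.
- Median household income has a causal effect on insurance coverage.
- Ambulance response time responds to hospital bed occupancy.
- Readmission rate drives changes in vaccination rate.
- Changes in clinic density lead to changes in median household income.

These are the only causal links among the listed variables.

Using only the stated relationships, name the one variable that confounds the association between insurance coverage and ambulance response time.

average patient age

Average patient age has a causal path to insurance coverage (average patient age → diabetes prevalence → insurance coverage) and a separate causal path to ambulance response time (average patient age → hospital bed occupancy → ambulance response time), so it is a common cause of both.
No stated relationship gives insurance coverage a causal route to ambulance response time, so the correlation is explained by the shared upstream cause rather than a direct effect.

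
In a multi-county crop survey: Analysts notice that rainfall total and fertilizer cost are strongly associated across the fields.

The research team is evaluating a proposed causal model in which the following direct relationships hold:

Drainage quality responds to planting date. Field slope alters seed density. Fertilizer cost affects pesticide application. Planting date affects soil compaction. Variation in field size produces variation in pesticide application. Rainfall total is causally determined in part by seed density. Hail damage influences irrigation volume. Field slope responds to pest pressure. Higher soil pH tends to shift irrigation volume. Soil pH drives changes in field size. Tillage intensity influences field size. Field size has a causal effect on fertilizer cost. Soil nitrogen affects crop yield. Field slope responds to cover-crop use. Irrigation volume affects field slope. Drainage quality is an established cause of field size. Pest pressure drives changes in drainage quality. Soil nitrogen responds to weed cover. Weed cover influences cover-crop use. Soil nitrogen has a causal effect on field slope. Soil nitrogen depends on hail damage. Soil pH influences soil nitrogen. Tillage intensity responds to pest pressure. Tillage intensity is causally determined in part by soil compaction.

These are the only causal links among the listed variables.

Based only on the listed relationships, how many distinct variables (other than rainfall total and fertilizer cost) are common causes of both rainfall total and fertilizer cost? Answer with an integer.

The common causes are: pest pressure (to rainfall total via pest pressure → field slope → seed density → rainfall total; to fertilizer cost via pest pressure → drainage quality → field size → fertilizer cost); soil pH (to rainfall total via soil pH → soil nitrogen → field slope → seed density → rainfall total; to fertilizer cost via soil pH → field size → fertilizer cost).
Every other variable lacks a causal path to at least one of rainfall total and fertilizer cost.

2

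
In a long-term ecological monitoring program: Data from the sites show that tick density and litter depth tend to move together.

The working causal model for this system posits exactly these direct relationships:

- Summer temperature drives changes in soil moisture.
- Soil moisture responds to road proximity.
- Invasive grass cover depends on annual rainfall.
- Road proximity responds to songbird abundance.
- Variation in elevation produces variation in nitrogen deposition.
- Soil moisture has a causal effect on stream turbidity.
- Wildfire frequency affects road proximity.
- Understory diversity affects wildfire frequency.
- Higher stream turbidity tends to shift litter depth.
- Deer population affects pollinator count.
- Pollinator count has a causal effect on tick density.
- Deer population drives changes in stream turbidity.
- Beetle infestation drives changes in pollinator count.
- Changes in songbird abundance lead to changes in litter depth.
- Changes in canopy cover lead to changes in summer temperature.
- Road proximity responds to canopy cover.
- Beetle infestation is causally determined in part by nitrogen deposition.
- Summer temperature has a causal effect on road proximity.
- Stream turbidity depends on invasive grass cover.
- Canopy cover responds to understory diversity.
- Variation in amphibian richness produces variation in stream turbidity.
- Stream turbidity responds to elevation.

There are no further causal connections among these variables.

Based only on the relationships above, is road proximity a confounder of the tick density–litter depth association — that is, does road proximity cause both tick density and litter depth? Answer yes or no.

Road proximity has no stated causal path to tick density. A confounder must cause both variables, so road proximity does not qualify.

no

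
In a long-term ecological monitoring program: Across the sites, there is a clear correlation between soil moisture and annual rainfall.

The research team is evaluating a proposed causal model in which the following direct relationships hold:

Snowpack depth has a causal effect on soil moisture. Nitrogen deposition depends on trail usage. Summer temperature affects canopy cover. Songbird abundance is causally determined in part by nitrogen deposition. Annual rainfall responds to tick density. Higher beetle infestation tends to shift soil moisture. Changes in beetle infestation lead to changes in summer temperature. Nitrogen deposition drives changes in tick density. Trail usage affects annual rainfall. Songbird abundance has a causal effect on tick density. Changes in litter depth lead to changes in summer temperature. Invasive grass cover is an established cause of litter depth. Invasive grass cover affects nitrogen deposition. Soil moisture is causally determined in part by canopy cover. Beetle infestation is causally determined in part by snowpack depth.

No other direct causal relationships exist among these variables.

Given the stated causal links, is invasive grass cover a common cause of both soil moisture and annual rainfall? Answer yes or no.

Invasive grass cover has a causal path to soil moisture (invasive grass cover → litter depth → summer temperature → canopy cover → soil moisture) and to annual rainfall (invasive grass cover → nitrogen deposition → tick density → annual rainfall), so it is a common cause of both — a confounder.

yes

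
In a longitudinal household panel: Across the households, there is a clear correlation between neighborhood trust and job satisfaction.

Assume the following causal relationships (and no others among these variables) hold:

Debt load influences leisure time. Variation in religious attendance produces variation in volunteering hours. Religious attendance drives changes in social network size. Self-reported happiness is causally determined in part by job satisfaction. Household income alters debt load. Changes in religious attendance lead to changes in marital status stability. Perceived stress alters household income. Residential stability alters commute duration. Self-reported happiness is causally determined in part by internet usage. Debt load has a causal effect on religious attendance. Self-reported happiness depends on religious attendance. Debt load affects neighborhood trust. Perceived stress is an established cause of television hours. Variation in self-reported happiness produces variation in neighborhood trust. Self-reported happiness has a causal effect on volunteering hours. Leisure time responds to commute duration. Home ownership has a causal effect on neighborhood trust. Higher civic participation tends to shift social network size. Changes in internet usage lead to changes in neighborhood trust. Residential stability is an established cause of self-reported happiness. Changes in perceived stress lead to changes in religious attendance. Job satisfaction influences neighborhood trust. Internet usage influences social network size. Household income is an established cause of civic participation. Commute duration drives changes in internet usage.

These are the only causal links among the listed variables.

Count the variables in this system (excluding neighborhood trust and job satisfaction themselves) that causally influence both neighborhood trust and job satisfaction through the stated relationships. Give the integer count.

0

No listed variable has a causal path to both neighborhood trust and job satisfaction, so there are no common causes.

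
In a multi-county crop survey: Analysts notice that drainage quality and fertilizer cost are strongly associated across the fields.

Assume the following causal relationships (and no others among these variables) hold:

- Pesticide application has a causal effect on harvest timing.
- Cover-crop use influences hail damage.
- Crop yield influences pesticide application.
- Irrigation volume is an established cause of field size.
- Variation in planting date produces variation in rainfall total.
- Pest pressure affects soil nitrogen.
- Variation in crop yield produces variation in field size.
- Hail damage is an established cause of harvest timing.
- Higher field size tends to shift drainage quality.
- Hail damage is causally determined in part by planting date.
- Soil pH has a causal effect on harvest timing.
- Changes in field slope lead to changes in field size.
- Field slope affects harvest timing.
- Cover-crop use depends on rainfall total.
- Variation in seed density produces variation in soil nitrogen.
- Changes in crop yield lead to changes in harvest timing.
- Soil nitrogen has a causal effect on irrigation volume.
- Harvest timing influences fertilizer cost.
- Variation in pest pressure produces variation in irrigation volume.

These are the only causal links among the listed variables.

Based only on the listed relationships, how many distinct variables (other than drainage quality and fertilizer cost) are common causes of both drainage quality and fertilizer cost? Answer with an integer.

The common causes are: crop yield (to drainage quality via crop yield → field size → drainage quality; to fertilizer cost via crop yield → harvest timing → fertilizer cost); field slope (to drainage quality via field slope → field size → drainage quality; to fertilizer cost via field slope → harvest timing → fertilizer cost).
Every other variable lacks a causal path to at least one of drainage quality and fertilizer cost.

2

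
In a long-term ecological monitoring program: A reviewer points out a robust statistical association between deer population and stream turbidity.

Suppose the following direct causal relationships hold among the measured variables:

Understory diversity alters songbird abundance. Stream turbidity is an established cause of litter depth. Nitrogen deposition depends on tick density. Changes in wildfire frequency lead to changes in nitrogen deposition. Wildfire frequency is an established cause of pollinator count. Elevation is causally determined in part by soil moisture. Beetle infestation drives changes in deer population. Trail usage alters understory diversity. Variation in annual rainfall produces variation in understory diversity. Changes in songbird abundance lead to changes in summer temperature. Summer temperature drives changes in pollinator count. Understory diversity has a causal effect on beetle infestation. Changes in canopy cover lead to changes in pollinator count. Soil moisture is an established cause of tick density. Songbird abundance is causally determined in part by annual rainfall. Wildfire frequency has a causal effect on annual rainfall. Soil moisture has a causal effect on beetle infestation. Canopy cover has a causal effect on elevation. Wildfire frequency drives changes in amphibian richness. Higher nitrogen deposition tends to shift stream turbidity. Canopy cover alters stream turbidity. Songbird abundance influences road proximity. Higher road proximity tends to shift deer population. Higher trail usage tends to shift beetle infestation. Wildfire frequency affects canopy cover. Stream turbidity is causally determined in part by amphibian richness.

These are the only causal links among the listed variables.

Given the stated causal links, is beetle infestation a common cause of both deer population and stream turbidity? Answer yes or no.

Beetle infestation has no stated causal path to stream turbidity. A confounder must cause both variables, so beetle infestation does not qualify.

no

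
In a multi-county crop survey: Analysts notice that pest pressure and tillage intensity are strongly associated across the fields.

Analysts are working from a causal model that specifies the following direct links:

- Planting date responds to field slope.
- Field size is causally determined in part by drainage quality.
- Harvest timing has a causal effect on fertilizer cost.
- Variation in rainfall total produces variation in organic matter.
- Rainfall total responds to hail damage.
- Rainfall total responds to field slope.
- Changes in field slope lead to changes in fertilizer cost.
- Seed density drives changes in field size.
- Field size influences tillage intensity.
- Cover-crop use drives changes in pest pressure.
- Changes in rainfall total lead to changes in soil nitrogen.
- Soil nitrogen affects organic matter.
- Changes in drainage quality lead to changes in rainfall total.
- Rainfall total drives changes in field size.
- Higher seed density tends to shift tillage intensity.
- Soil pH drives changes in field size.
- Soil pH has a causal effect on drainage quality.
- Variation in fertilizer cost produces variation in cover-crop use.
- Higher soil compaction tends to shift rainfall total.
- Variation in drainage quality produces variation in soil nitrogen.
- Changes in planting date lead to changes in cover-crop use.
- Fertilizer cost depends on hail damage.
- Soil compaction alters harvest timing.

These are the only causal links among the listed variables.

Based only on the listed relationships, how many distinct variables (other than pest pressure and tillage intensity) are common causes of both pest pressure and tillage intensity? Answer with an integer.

The common causes are: field slope (to pest pressure via field slope → fertilizer cost → cover-crop use → pest pressure; to tillage intensity via field slope → rainfall total → field size → tillage intensity); hail damage (to pest pressure via hail damage → fertilizer cost → cover-crop use → pest pressure; to tillage intensity via hail damage → rainfall total → field size → tillage intensity); soil compaction (to pest pressure via soil compaction → harvest timing → fertilizer cost → cover-crop use → pest pressure; to tillage intensity via soil compaction → rainfall total → field size → tillage intensity).
Every other variable lacks a causal path to at least one of pest pressure and tillage intensity.

3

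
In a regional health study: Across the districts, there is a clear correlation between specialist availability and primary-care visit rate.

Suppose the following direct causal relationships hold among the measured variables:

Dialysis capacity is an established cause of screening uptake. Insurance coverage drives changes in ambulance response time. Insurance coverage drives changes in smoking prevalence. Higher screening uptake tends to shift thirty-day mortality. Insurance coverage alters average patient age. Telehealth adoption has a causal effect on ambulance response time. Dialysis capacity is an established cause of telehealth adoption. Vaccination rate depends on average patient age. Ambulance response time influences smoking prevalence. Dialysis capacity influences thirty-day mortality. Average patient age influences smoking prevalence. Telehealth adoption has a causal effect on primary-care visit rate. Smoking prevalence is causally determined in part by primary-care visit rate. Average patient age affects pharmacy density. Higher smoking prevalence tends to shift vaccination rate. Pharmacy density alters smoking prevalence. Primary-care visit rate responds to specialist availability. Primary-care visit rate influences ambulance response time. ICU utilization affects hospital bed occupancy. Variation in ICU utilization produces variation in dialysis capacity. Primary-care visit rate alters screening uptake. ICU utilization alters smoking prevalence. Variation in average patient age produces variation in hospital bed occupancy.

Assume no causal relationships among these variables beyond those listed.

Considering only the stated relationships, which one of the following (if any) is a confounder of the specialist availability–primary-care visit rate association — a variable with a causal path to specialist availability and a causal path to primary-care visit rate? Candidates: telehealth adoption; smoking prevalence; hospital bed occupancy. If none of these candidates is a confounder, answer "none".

none

None of the listed candidates has causal paths to both specialist availability and primary-care visit rate in the stated relationships, so none is a common cause.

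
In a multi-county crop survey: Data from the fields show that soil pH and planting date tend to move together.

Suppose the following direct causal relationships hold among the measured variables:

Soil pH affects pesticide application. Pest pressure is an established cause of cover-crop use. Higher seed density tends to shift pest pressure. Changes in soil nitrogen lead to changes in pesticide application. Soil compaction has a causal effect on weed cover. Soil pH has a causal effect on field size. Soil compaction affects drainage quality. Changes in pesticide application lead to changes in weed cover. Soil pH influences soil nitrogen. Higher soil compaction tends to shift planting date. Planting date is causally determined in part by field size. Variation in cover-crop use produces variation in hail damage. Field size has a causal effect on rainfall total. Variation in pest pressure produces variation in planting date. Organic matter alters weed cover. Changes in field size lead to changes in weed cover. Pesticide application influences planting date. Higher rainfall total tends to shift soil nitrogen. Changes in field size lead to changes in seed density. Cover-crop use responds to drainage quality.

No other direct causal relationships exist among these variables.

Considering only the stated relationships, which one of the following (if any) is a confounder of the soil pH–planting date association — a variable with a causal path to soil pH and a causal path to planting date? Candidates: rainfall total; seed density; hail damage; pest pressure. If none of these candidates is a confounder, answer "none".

None of the listed candidates has causal paths to both soil pH and planting date in the stated relationships, so none is a common cause.

none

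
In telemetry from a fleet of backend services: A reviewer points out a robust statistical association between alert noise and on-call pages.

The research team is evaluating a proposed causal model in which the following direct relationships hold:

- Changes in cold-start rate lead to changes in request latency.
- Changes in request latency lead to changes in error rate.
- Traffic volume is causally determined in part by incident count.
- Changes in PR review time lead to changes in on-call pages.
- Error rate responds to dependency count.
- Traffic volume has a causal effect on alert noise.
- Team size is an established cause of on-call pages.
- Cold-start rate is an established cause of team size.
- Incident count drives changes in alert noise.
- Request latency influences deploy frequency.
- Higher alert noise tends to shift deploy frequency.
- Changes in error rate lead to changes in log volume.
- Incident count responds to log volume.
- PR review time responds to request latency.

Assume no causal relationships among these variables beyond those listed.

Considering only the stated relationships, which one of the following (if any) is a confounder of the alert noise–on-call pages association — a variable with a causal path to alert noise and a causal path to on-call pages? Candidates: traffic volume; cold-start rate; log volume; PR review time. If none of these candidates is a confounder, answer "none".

Cold-start rate causes alert noise (cold-start rate → request latency → error rate → log volume → incident count → alert noise) and also causes on-call pages (cold-start rate → team size → on-call pages); it is a common cause of both.
Each of the other candidates lacks a causal path to at least one of alert noise and on-call pages, so they do not confound the relationship.

cold-start rate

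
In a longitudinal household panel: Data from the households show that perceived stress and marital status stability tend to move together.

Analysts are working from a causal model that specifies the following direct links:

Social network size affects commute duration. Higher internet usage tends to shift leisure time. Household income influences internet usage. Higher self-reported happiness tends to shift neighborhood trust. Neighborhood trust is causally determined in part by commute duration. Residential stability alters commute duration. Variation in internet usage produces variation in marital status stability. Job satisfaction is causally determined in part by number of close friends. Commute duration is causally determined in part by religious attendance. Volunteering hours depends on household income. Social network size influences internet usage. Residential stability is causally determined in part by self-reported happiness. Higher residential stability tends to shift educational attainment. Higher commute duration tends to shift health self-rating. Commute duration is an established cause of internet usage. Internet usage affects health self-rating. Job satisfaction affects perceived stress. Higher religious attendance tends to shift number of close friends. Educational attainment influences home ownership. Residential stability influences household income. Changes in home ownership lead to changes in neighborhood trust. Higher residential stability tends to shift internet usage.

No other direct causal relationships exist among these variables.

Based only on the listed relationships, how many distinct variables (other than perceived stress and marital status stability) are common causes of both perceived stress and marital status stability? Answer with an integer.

The common causes are: religious attendance (to perceived stress via religious attendance → number of close friends → job satisfaction → perceived stress; to marital status stability via religious attendance → commute duration → internet usage → marital status stability).
Every other variable lacks a causal path to at least one of perceived stress and marital status stability.

1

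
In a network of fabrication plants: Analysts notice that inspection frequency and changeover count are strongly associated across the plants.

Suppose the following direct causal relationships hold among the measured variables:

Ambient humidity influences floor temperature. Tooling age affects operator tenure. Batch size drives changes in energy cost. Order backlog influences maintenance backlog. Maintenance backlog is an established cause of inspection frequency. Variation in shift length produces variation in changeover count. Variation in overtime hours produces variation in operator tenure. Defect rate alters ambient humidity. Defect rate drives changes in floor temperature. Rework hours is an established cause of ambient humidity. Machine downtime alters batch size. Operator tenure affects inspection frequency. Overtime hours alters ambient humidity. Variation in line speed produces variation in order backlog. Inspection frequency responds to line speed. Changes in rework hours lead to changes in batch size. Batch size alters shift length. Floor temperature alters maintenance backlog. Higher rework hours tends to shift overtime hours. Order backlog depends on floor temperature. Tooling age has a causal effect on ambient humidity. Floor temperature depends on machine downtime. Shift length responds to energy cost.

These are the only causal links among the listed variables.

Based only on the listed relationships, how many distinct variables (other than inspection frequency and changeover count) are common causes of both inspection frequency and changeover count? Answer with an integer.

2

The common causes are: machine downtime (to inspection frequency via machine downtime → floor temperature → maintenance backlog → inspection frequency; to changeover count via machine downtime → batch size → shift length → changeover count); rework hours (to inspection frequency via rework hours → overtime hours → operator tenure → inspection frequency; to changeover count via rework hours → batch size → shift length → changeover count).
Every other variable lacks a causal path to at least one of inspection frequency and changeover count.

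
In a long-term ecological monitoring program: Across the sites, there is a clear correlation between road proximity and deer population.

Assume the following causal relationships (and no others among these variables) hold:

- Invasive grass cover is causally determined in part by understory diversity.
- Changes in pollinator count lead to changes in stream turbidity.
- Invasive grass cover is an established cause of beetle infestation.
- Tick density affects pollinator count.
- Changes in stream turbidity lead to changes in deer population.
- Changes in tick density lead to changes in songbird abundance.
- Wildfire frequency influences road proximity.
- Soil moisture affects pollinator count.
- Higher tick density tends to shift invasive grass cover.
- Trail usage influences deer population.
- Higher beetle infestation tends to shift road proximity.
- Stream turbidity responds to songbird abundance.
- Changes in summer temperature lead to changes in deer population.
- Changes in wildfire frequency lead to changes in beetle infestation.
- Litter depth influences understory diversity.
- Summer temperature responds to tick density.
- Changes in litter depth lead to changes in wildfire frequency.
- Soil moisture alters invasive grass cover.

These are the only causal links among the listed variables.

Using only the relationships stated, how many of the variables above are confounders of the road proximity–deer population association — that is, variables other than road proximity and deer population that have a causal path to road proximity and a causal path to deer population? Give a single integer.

The common causes are: soil moisture (to road proximity via soil moisture → invasive grass cover → beetle infestation → road proximity; to deer population via soil moisture → pollinator count → stream turbidity → deer population); tick density (to road proximity via tick density → invasive grass cover → beetle infestation → road proximity; to deer population via tick density → summer temperature → deer population).
Every other variable lacks a causal path to at least one of road proximity and deer population.

2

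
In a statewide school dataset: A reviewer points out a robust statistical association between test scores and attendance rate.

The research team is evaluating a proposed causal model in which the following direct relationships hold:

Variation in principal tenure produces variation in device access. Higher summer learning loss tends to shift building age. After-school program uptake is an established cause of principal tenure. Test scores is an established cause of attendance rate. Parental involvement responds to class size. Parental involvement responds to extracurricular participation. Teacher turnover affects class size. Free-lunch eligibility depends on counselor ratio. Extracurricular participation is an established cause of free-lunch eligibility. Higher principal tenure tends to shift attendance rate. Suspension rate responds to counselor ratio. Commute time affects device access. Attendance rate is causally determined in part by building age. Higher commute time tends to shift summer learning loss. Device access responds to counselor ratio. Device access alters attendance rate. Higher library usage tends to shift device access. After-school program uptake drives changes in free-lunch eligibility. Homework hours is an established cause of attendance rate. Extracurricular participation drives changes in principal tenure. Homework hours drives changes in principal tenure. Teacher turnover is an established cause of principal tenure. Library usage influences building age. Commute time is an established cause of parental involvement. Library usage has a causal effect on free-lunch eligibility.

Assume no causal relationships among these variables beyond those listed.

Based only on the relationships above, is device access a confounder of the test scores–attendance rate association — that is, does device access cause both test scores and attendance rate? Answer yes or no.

no

Device access has no stated causal path to test scores. A confounder must cause both variables, so device access does not qualify.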